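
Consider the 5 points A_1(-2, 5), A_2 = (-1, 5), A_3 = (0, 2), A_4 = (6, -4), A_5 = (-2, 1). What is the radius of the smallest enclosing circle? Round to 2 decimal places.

A smallest enclosing disk is always determined by at most three of the input points on its boundary.
The farthest pair is A_1–A_4 with squared distance 145. The circle on this segment as diameter has centre (2, 0.5) and r² = 145/4 = 36.25.
Check A_2: distance² to centre = 29.25 ≤ 36.25, so it lies inside.
All remaining points lie in this disk, and no smaller disk contains both endpoints, so this is the minimum enclosing circle.
r = √(36.25) ≈ 6.02.

6.02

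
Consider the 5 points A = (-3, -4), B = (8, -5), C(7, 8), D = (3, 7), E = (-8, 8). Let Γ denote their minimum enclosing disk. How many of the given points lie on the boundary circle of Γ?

2

The farthest pair is B–E with squared distance 425. The circle on this segment as diameter has centre (0, 1.5) and r² = 425/4 = 106.25.
Check A: distance² to centre = 39.25 ≤ 106.25, so it lies inside.
All remaining points lie in this disk, and no smaller disk contains both endpoints, so this is the minimum enclosing circle.
The points at distance exactly r from the centre are B, E — 2 points.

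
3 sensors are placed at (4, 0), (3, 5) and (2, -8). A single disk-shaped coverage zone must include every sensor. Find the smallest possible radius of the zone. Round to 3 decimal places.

6.519

Call the three points A, B, C in the order given.
Side lengths²: AB² = 26, AC² = 68, BC² = 170.
Since BC² = 170 ≥ 68 + 26 = 94, the angle opposite BC is not acute, so the smallest enclosing circle has BC as diameter.
Centre = midpoint of BC = (2.5, -1.5), r² = 170/4 = 42.5.
r = √(42.5) ≈ 6.519.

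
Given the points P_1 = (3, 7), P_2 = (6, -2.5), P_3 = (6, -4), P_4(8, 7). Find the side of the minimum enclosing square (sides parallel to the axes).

The bounding box has width 5 and height 11.
An axis-aligned square enclosing the set must have side ≥ max(width, height).
So the minimum side is max(5, 11) = 11.

11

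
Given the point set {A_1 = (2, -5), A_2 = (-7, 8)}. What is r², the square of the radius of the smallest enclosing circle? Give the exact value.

The smallest circle enclosing two points has them as diameter endpoints.
Centre = midpoint = (-2.5, 1.5); r² = |A_1A_2|²/4 = 250/4 = 62.5.

62.5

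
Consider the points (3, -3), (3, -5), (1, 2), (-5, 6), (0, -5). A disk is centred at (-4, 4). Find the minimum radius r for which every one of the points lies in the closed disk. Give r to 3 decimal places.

The required radius is the distance from (-4, 4) to the farthest point.
Squared distances: 98, 130, 29, 5, 97.
Maximum is 130, attained at (3, -5).
r = √130 ≈ 11.402.

11.402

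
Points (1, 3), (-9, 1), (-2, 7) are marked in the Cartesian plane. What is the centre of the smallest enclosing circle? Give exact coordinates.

Call the three points A, B, C in the order given.
Side lengths²: AB² = 104, AC² = 25, BC² = 85.
Since AB² = 104 < 85 + 25 = 110, the triangle is acute, so the smallest enclosing circle is the circumcircle.
Circumcentre = (-187/46, 107/46), r² = 27625/1058.
Centre = (-187/46, 107/46).

(-187/46, 107/46)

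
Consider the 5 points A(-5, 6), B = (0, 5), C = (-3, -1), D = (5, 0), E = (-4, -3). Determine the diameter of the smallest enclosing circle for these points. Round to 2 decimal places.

11.93

The minimum enclosing circle of a finite set is fixed by two of the points (as a diameter) or three (as a circumcircle).
The minimum enclosing circle is determined by three boundary points: A, D, E.
Their circumcentre is (-9/14, 27/14) with r² = 3485/98.
The farthest remaining point C is at distance² 1385/98 ≤ 3485/98.
Diameter = 2r = 2√(3485/98) ≈ 11.93.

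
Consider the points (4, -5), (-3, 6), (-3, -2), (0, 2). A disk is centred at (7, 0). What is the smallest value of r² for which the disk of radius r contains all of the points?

136

The required radius is the distance from (7, 0) to the farthest point.
Squared distances: 34, 136, 104, 53.
Maximum is 136, attained at (-3, 6).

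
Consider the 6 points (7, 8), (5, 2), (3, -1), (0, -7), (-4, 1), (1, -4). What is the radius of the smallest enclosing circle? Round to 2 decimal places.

By Welzl's lemma the MEC is supported by two points (diametrically opposite) or three points (on a circumcircle).
The farthest pair is (7, 8)–(0, -7) with squared distance 274. The circle on this segment as diameter has centre (3.5, 0.5) and r² = 274/4 = 68.5.
Check (5, 2): distance² to centre = 4.5 ≤ 68.5, so it lies inside.
All remaining points lie in this disk, and no smaller disk contains both endpoints, so this is the minimum enclosing circle.
r = √(68.5) ≈ 8.28.

8.28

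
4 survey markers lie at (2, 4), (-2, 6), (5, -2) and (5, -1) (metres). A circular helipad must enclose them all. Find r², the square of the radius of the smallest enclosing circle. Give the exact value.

28.25

A smallest enclosing disk is always determined by at most three of the input points on its boundary.
The farthest pair is (-2, 6)–(5, -2) with squared distance 113. The circle on this segment as diameter has centre (1.5, 2) and r² = 113/4 = 28.25.
Check (2, 4): distance² to centre = 4.25 ≤ 28.25, so it lies inside.
All remaining points lie in this disk, and no smaller disk contains both endpoints, so this is the minimum enclosing circle.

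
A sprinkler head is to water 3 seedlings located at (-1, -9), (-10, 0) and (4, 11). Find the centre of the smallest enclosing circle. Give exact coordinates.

(0.3, 1.3)

Call the three points A, B, C in the order given.
Side lengths²: AB² = 162, AC² = 425, BC² = 317.
Since AC² = 425 < 317 + 162 = 479, the triangle is acute, so the smallest enclosing circle is the circumcircle.
Circumcentre = (0.3, 1.3), r² = 107.78.
Centre = (0.3, 1.3).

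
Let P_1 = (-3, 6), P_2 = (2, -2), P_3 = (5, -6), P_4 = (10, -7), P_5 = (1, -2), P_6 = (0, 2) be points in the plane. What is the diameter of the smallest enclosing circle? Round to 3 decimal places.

The minimum enclosing circle of a finite set is fixed by two of the points (as a diameter) or three (as a circumcircle).
The farthest pair is P_1–P_4 with squared distance 338. The circle on this segment as diameter has centre (3.5, -0.5) and r² = 338/4 = 84.5.
Check P_2: distance² to centre = 4.5 ≤ 84.5, so it lies inside.
All remaining points lie in this disk, and no smaller disk contains both endpoints, so this is the minimum enclosing circle.
Diameter = 2r = 2√(84.5) ≈ 18.385.

18.385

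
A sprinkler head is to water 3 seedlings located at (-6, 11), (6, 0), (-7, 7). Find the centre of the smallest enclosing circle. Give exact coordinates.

(0, 5.5)

Call the three points A, B, C in the order given.
Side lengths²: AB² = 265, AC² = 17, BC² = 218.
Since AB² = 265 ≥ 218 + 17 = 235, the angle opposite AB is not acute, so the smallest enclosing circle has AB as diameter.
Centre = midpoint of AB = (0, 5.5), r² = 265/4 = 66.25.
Centre = (0, 5.5).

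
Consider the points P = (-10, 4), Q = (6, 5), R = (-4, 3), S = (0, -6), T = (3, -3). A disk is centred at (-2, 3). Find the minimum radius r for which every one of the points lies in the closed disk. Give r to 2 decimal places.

The required radius is the distance from (-2, 3) to the farthest point.
Squared distances: 65, 68, 4, 85, 61.
Maximum is 85, attained at S.
r = √85 ≈ 9.22.

9.22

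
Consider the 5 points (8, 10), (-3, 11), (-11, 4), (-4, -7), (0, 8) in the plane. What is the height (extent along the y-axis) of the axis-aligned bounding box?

max y = 11, min y = -7, so height = 18.

18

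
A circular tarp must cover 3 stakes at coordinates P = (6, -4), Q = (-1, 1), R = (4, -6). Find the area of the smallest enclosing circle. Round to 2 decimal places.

Side lengths²: PQ² = 74, PR² = 8, QR² = 74.
Since QR² = 74 < 74 + 8 = 82, the triangle is acute, so the smallest enclosing circle is the circumcircle.
Circumcentre = (25/12, -25/12), r² = 1369/72.
Area = π·r² = π·1369/72 ≈ 59.73.

59.73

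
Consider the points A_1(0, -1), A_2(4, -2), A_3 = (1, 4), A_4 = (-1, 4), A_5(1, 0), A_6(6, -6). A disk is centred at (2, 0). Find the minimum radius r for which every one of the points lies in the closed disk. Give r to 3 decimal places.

The required radius is the distance from (2, 0) to the farthest point.
Squared distances: 5, 8, 17, 25, 1, 52.
Maximum is 52, attained at A_6.
r = √52 ≈ 7.211.

7.211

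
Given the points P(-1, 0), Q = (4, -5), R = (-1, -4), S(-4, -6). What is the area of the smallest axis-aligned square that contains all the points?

The bounding box has width 8 and height 6.
An axis-aligned square enclosing the set must have side ≥ max(width, height).
So the minimum side is max(8, 6) = 8.
Area = 8² = 64.

64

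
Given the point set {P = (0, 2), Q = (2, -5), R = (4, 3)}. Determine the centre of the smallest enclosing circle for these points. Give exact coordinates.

(43/15, -29/30)

Side lengths²: PQ² = 53, PR² = 17, QR² = 68.
Since QR² = 68 < 53 + 17 = 70, the triangle is acute, so the smallest enclosing circle is the circumcircle.
Circumcentre = (43/15, -29/30), r² = 15317/900.
Centre = (43/15, -29/30).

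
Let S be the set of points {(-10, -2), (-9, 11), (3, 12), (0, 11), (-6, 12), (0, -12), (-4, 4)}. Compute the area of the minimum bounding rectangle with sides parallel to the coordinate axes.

x ranges over [-10, 3], width 13.
y ranges over [-12, 12], height 24.
Area = 13 × 24 = 312.

312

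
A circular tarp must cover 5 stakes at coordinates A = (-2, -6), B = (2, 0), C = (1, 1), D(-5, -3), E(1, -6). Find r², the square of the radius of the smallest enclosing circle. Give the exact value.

16.25

By Welzl's lemma the MEC is supported by two points (diametrically opposite) or three points (on a circumcircle).
The minimum enclosing circle is determined by three boundary points: C, D, E.
Their circumcentre is (-1, -2.5) with r² = 16.25.
The farthest remaining point B is at distance² 15.25 ≤ 16.25.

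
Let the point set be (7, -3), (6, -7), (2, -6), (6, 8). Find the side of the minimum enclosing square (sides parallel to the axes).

15

The bounding box has width 5 and height 15.
An axis-aligned square enclosing the set must have side ≥ max(width, height).
So the minimum side is max(5, 15) = 15.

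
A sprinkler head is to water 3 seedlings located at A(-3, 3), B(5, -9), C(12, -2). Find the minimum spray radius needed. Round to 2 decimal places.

8.06

Side lengths²: AB² = 208, AC² = 250, BC² = 98.
Since AC² = 250 < 208 + 98 = 306, the triangle is acute, so the smallest enclosing circle is the circumcircle.
Circumcentre = (4, -1), r² = 65.
r = √65 ≈ 8.06.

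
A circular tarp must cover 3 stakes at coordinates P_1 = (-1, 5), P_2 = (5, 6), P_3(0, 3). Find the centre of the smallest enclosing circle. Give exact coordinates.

(53/26, 137/26)

Side lengths²: P_1P_2² = 37, P_1P_3² = 5, P_2P_3² = 34.
Since P_1P_2² = 37 < 34 + 5 = 39, the triangle is acute, so the smallest enclosing circle is the circumcircle.
Circumcentre = (53/26, 137/26), r² = 3145/338.
Centre = (53/26, 137/26).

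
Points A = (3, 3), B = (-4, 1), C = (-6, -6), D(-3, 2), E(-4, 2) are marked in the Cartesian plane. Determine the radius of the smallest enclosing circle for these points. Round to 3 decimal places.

The farthest pair is A–C with squared distance 162. The circle on this segment as diameter has centre (-1.5, -1.5) and r² = 162/4 = 40.5.
Check B: distance² to centre = 12.5 ≤ 40.5, so it lies inside.
All remaining points lie in this disk, and no smaller disk contains both endpoints, so this is the minimum enclosing circle.
r = √(40.5) ≈ 6.364.

6.364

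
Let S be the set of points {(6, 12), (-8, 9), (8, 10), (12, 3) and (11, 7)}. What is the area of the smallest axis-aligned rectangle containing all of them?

x ranges over [-8, 12], width 20.
y ranges over [3, 12], height 9.
Area = 20 × 9 = 180.

180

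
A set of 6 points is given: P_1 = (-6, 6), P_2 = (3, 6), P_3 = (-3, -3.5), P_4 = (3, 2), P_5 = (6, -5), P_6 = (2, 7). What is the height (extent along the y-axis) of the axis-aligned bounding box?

12

max y = 7, min y = -5, so height = 12.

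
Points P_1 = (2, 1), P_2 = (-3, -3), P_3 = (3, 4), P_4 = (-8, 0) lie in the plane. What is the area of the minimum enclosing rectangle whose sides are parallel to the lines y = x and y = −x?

In coordinates u = x + y, v = x − y the rectangle is axis-aligned; the map (x,y)→(u,v) scales areas by 2.
u-values: 3, -6, 7, -8; range = 7 − (-8) = 15.
v-values: 1, 0, -1, -8; range = 1 − (-8) = 9.
Area = (15 × 9) / 2 = 67.5.

67.5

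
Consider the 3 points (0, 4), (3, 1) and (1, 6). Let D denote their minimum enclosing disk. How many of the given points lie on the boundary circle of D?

2

Call the three points A, B, C in the order given.
Side lengths²: AB² = 18, AC² = 5, BC² = 29.
Since BC² = 29 ≥ 18 + 5 = 23, the angle opposite BC is not acute, so the smallest enclosing circle has BC as diameter.
Centre = midpoint of BC = (2, 3.5), r² = 29/4 = 7.25.
The points at distance exactly r from the centre are (3, 1), (1, 6) — 2 points.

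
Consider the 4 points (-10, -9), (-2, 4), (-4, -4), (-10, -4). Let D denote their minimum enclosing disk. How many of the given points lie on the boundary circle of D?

The minimum enclosing circle of a finite set is fixed by two of the points (as a diameter) or three (as a circumcircle).
The farthest pair is (-10, -9)–(-2, 4) with squared distance 233. The circle on this segment as diameter has centre (-6, -2.5) and r² = 233/4 = 58.25.
Check (-4, -4): distance² to centre = 6.25 ≤ 58.25, so it lies inside.
All remaining points lie in this disk, and no smaller disk contains both endpoints, so this is the minimum enclosing circle.
The points at distance exactly r from the centre are (-10, -9), (-2, 4) — 2 points.

2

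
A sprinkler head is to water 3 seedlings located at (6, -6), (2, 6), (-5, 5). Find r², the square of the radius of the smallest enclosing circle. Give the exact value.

60.5

Call the three points A, B, C in the order given.
Side lengths²: AB² = 160, AC² = 242, BC² = 50.
Since AC² = 242 ≥ 160 + 50 = 210, the angle opposite AC is not acute, so the smallest enclosing circle has AC as diameter.
Centre = midpoint of AC = (0.5, -0.5), r² = 242/4 = 60.5.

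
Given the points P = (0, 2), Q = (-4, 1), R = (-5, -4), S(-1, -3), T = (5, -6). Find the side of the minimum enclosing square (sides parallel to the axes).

The bounding box has width 10 and height 8.
An axis-aligned square enclosing the set must have side ≥ max(width, height).
So the minimum side is max(10, 8) = 10.

10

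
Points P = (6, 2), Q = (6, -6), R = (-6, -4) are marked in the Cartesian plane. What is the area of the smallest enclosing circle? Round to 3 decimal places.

145.299

Side lengths²: PQ² = 64, PR² = 180, QR² = 148.
Since PR² = 180 < 148 + 64 = 212, the triangle is acute, so the smallest enclosing circle is the circumcircle.
Circumcentre = (0.5, -2), r² = 46.25.
Area = π·r² = π·46.25 ≈ 145.299.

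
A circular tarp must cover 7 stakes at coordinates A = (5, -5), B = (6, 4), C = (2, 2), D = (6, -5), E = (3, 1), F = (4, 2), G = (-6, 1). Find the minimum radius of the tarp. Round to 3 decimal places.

The minimum enclosing circle is determined by three boundary points: B, D, G.
Their circumcentre is (0.75, -0.5) with r² = 47.8125.
The farthest remaining point A is at distance² 38.3125 ≤ 47.8125.
r = √(47.8125) ≈ 6.915.

6.915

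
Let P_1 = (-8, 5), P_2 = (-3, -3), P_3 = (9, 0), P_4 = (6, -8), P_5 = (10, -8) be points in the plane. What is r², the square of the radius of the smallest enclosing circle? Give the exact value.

123.25

A smallest enclosing disk is always determined by at most three of the input points on its boundary.
The farthest pair is P_1–P_5 with squared distance 493. The circle on this segment as diameter has centre (1, -1.5) and r² = 493/4 = 123.25.
Check P_2: distance² to centre = 18.25 ≤ 123.25, so it lies inside.
All remaining points lie in this disk, and no smaller disk contains both endpoints, so this is the minimum enclosing circle.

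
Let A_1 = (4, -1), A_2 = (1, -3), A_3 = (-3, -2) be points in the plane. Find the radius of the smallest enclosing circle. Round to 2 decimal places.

Side lengths²: A_1A_2² = 13, A_1A_3² = 50, A_2A_3² = 17.
Since A_1A_3² = 50 ≥ 17 + 13 = 30, the angle opposite A_1A_3 is not acute, so the smallest enclosing circle has A_1A_3 as diameter.
Centre = midpoint of A_1A_3 = (0.5, -1.5), r² = 50/4 = 12.5.
r = √(12.5) ≈ 3.54.

3.54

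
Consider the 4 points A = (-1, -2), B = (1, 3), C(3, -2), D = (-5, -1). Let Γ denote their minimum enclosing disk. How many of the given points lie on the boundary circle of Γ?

3

By Welzl's lemma the MEC is supported by two points (diametrically opposite) or three points (on a circumcircle).
The minimum enclosing circle is determined by three boundary points: B, C, D.
Their circumcentre is (-17/19, -25/38) with r² = 24505/1444.
The farthest remaining point A is at distance² 2617/1444 ≤ 24505/1444.
The points at distance exactly r from the centre are B, C, D — 3 points.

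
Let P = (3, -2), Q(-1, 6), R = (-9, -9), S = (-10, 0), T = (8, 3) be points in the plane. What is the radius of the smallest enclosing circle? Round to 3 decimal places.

10.404

The farthest pair is R–T with squared distance 433. The circle on this segment as diameter has centre (-0.5, -3) and r² = 433/4 = 108.25.
Check P: distance² to centre = 13.25 ≤ 108.25, so it lies inside.
All remaining points lie in this disk, and no smaller disk contains both endpoints, so this is the minimum enclosing circle.
r = √(108.25) ≈ 10.404.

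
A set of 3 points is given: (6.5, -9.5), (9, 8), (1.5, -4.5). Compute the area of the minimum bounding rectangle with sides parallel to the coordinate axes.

131.25

x ranges over [1.5, 9], width 7.5.
y ranges over [-9.5, 8], height 17.5.
Area = 7.5 × 17.5 = 131.25.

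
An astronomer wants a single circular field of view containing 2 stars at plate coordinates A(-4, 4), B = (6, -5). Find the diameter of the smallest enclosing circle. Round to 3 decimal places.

The smallest circle enclosing two points has them as diameter endpoints.
Centre = midpoint = (1, -0.5); r² = |AB|²/4 = 181/4 = 45.25.
Diameter = 2r = 2√(45.25) ≈ 13.454.

13.454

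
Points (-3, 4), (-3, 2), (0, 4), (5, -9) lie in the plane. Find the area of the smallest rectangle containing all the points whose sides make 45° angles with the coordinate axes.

In coordinates u = x + y, v = x − y the rectangle is axis-aligned; the map (x,y)→(u,v) scales areas by 2.
u-values: 1, -1, 4, -4; range = 4 − (-4) = 8.
v-values: -7, -5, -4, 14; range = 14 − (-7) = 21.
Area = (8 × 21) / 2 = 84.

84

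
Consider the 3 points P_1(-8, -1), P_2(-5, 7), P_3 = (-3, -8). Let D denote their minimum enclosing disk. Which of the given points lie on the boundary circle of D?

Side lengths²: P_1P_2² = 73, P_1P_3² = 74, P_2P_3² = 229.
Since P_2P_3² = 229 ≥ 74 + 73 = 147, the angle opposite P_2P_3 is not acute, so the smallest enclosing circle has P_2P_3 as diameter.
Centre = midpoint of P_2P_3 = (-4, -0.5), r² = 229/4 = 57.25.
The points at distance exactly r from the centre are P_2, P_3 — 2 points.

P_2, P_3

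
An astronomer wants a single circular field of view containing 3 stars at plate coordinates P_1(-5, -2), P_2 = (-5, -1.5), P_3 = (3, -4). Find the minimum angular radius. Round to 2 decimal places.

4.19

Side lengths²: P_1P_2² = 0.25, P_1P_3² = 68, P_2P_3² = 70.25.
Since P_2P_3² = 70.25 ≥ 68 + 0.25 = 68.25, the angle opposite P_2P_3 is not acute, so the smallest enclosing circle has P_2P_3 as diameter.
Centre = midpoint of P_2P_3 = (-1, -2.75), r² = 70.25/4 = 17.5625.
r = √(17.5625) ≈ 4.19.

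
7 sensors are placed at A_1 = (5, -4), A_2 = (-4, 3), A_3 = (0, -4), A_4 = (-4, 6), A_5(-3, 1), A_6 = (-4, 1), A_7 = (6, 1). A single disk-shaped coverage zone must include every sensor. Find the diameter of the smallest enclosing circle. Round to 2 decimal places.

13.45

By Welzl's lemma the MEC is supported by two points (diametrically opposite) or three points (on a circumcircle).
The farthest pair is A_1–A_4 with squared distance 181. The circle on this segment as diameter has centre (0.5, 1) and r² = 181/4 = 45.25.
Check A_2: distance² to centre = 24.25 ≤ 45.25, so it lies inside.
All remaining points lie in this disk, and no smaller disk contains both endpoints, so this is the minimum enclosing circle.
Diameter = 2r = 2√(45.25) ≈ 13.45.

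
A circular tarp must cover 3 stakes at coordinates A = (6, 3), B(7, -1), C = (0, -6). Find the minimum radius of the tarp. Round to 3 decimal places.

Side lengths²: AB² = 17, AC² = 117, BC² = 74.
Since AC² = 117 ≥ 74 + 17 = 91, the angle opposite AC is not acute, so the smallest enclosing circle has AC as diameter.
Centre = midpoint of AC = (3, -1.5), r² = 117/4 = 29.25.
r = √(29.25) ≈ 5.408.

5.408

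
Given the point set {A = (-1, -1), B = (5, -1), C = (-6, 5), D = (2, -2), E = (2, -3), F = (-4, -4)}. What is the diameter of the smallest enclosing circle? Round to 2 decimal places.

A smallest enclosing disk is always determined by at most three of the input points on its boundary.
The minimum enclosing circle is determined by three boundary points: B, C, F.
Their circumcentre is (-47/58, 83/58) with r² = 66725/1682.
The farthest remaining point E is at distance² 46309/1682 ≤ 66725/1682.
Diameter = 2r = 2√(66725/1682) ≈ 12.60.

12.60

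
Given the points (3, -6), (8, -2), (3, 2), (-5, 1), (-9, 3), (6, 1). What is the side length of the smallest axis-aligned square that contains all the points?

17

The bounding box has width 17 and height 9.
An axis-aligned square enclosing the set must have side ≥ max(width, height).
So the minimum side is max(17, 9) = 17.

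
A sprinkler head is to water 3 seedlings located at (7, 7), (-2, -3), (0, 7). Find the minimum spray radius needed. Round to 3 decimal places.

6.727

Call the three points A, B, C in the order given.
Side lengths²: AB² = 181, AC² = 49, BC² = 104.
Since AB² = 181 ≥ 104 + 49 = 153, the angle opposite AB is not acute, so the smallest enclosing circle has AB as diameter.
Centre = midpoint of AB = (2.5, 2), r² = 181/4 = 45.25.
r = √(45.25) ≈ 6.727.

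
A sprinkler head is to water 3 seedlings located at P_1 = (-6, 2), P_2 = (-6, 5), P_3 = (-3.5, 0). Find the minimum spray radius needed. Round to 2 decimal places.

Side lengths²: P_1P_2² = 9, P_1P_3² = 10.25, P_2P_3² = 31.25.
Since P_2P_3² = 31.25 ≥ 10.25 + 9 = 19.25, the angle opposite P_2P_3 is not acute, so the smallest enclosing circle has P_2P_3 as diameter.
Centre = midpoint of P_2P_3 = (-4.75, 2.5), r² = 31.25/4 = 7.8125.
r = √(7.8125) ≈ 2.80.

2.80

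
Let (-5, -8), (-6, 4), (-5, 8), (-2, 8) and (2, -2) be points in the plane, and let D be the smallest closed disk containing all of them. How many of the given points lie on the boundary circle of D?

3

By Welzl's lemma the MEC is supported by two points (diametrically opposite) or three points (on a circumcircle).
The farthest pair is (-5, -8)–(-2, 8) with squared distance 265. The circle on this segment as diameter has centre (-3.5, 0) and r² = 265/4 = 66.25.
Check (-6, 4): distance² to centre = 22.25 ≤ 66.25, so it lies inside.
All remaining points lie in this disk, and no smaller disk contains both endpoints, so this is the minimum enclosing circle.
The points at distance exactly r from the centre are (-5, -8), (-5, 8), (-2, 8) — 3 points.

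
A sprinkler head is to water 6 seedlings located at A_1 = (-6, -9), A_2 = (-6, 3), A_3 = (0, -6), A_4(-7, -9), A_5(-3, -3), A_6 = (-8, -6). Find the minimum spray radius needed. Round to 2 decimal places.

The minimum enclosing circle is determined by three boundary points: A_2, A_3, A_4.
Their circumcentre is (-97/18, -167/54) with r² = 54665/1458.
The farthest remaining point A_1 is at distance² 51425/1458 ≤ 54665/1458.
r = √(54665/1458) ≈ 6.12.

6.12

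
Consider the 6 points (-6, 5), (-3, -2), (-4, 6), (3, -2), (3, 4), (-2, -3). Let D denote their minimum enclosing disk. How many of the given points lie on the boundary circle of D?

By Welzl's lemma the MEC is supported by two points (diametrically opposite) or three points (on a circumcircle).
The farthest pair is (-6, 5)–(3, -2) with squared distance 130. The circle on this segment as diameter has centre (-1.5, 1.5) and r² = 130/4 = 32.5.
Check (-3, -2): distance² to centre = 14.5 ≤ 32.5, so it lies inside.
All remaining points lie in this disk, and no smaller disk contains both endpoints, so this is the minimum enclosing circle.
The points at distance exactly r from the centre are (-6, 5), (3, -2) — 2 points.

2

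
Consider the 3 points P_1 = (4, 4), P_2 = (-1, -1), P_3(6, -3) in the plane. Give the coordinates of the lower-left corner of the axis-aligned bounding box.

(-1, -3)

x-range [-1, 6], y-range [-3, 4].
The lower-left corner is (-1, -3).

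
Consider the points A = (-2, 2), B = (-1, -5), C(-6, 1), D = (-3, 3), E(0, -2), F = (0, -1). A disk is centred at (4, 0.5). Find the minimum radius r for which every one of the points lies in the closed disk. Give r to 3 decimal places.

The required radius is the distance from (4, 0.5) to the farthest point.
Squared distances: 38.25, 55.25, 100.25, 55.25, 22.25, 18.25.
Maximum is 100.25, attained at C.
r = √(100.25) ≈ 10.012.

10.012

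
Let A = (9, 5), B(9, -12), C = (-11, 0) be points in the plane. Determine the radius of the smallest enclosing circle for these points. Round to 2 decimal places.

12.02

Side lengths²: AB² = 289, AC² = 425, BC² = 544.
Since BC² = 544 < 425 + 289 = 714, the triangle is acute, so the smallest enclosing circle is the circumcircle.
Circumcentre = (0.5, -3.5), r² = 144.5.
r = √(144.5) ≈ 12.02.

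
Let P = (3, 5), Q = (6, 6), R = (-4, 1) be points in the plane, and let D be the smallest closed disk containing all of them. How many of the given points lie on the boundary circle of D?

Side lengths²: PQ² = 10, PR² = 65, QR² = 125.
Since QR² = 125 ≥ 65 + 10 = 75, the angle opposite QR is not acute, so the smallest enclosing circle has QR as diameter.
Centre = midpoint of QR = (1, 3.5), r² = 125/4 = 31.25.
The points at distance exactly r from the centre are Q, R — 2 points.

2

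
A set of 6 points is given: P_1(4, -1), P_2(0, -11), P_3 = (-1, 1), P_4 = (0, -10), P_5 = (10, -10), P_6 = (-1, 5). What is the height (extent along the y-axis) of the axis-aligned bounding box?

16

max y = 5, min y = -11, so height = 16.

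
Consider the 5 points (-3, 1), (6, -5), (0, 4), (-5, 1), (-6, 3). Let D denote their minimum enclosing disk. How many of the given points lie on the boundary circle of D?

The farthest pair is (6, -5)–(-6, 3) with squared distance 208. The circle on this segment as diameter has centre (0, -1) and r² = 208/4 = 52.
Check (-3, 1): distance² to centre = 13 ≤ 52, so it lies inside.
All remaining points lie in this disk, and no smaller disk contains both endpoints, so this is the minimum enclosing circle.
The points at distance exactly r from the centre are (6, -5), (-6, 3) — 2 points.

2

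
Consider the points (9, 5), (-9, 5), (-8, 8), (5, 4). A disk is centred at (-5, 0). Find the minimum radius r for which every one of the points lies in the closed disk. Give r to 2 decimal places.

14.87

The required radius is the distance from (-5, 0) to the farthest point.
Squared distances: 221, 41, 73, 116.
Maximum is 221, attained at (9, 5).
r = √221 ≈ 14.87.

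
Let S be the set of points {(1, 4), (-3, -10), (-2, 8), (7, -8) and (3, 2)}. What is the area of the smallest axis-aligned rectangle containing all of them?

180

x ranges over [-3, 7], width 10.
y ranges over [-10, 8], height 18.
Area = 10 × 18 = 180.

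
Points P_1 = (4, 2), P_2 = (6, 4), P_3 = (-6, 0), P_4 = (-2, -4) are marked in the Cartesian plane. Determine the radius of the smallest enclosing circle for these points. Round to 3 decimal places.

6.325

The minimum enclosing circle of a finite set is fixed by two of the points (as a diameter) or three (as a circumcircle).
The farthest pair is P_2–P_3 with squared distance 160. The circle on this segment as diameter has centre (0, 2) and r² = 160/4 = 40.
Check P_1: distance² to centre = 16 ≤ 40, so it lies inside.
All remaining points lie in this disk, and no smaller disk contains both endpoints, so this is the minimum enclosing circle.
r = √40 ≈ 6.325.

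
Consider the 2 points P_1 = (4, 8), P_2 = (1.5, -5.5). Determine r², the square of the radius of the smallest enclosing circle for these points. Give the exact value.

47.125

The smallest circle enclosing two points has them as diameter endpoints.
Centre = midpoint = (2.75, 1.25); r² = |P_1P_2|²/4 = 188.5/4 = 47.125.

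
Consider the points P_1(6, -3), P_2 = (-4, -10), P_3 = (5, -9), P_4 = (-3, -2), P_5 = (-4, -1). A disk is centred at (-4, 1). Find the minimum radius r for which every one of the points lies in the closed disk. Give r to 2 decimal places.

The required radius is the distance from (-4, 1) to the farthest point.
Squared distances: 116, 121, 181, 10, 4.
Maximum is 181, attained at P_3.
r = √181 ≈ 13.45.

13.45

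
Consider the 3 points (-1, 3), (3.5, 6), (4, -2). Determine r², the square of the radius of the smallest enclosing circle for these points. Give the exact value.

16.705

Call the three points A, B, C in the order given.
Side lengths²: AB² = 29.25, AC² = 50, BC² = 64.25.
Since BC² = 64.25 < 50 + 29.25 = 79.25, the triangle is acute, so the smallest enclosing circle is the circumcircle.
Circumcentre = (2.95, 1.95), r² = 16.705.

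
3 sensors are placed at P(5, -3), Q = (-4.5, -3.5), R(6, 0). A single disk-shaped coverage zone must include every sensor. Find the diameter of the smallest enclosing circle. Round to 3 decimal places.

Side lengths²: PQ² = 90.5, PR² = 10, QR² = 122.5.
Since QR² = 122.5 ≥ 90.5 + 10 = 100.5, the angle opposite QR is not acute, so the smallest enclosing circle has QR as diameter.
Centre = midpoint of QR = (0.75, -1.75), r² = 122.5/4 = 30.625.
Diameter = 2r = 2√(30.625) ≈ 11.068.

11.068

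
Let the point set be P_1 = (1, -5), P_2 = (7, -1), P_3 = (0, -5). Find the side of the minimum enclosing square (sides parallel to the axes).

7

The bounding box has width 7 and height 4.
An axis-aligned square enclosing the set must have side ≥ max(width, height).
So the minimum side is max(7, 4) = 7.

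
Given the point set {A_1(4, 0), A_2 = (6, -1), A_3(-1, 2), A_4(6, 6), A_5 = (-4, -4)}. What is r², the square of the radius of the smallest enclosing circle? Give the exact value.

50

The minimum enclosing circle of a finite set is fixed by two of the points (as a diameter) or three (as a circumcircle).
The farthest pair is A_4–A_5 with squared distance 200. The circle on this segment as diameter has centre (1, 1) and r² = 200/4 = 50.
Check A_1: distance² to centre = 10 ≤ 50, so it lies inside.
All remaining points lie in this disk, and no smaller disk contains both endpoints, so this is the minimum enclosing circle.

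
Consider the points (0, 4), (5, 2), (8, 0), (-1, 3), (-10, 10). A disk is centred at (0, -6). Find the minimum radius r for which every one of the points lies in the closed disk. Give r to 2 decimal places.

18.87

The required radius is the distance from (0, -6) to the farthest point.
Squared distances: 100, 89, 100, 82, 356.
Maximum is 356, attained at (-10, 10).
r = √356 ≈ 18.87.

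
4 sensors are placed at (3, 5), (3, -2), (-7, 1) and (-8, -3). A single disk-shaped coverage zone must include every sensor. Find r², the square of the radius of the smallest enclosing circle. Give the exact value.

46.25

A smallest enclosing disk is always determined by at most three of the input points on its boundary.
The farthest pair is (3, 5)–(-8, -3) with squared distance 185. The circle on this segment as diameter has centre (-2.5, 1) and r² = 185/4 = 46.25.
Check (3, -2): distance² to centre = 39.25 ≤ 46.25, so it lies inside.
All remaining points lie in this disk, and no smaller disk contains both endpoints, so this is the minimum enclosing circle.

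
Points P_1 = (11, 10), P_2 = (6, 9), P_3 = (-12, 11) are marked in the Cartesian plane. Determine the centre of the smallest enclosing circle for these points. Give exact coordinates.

Side lengths²: P_1P_2² = 26, P_1P_3² = 530, P_2P_3² = 328.
Since P_1P_3² = 530 ≥ 328 + 26 = 354, the angle opposite P_1P_3 is not acute, so the smallest enclosing circle has P_1P_3 as diameter.
Centre = midpoint of P_1P_3 = (-0.5, 10.5), r² = 530/4 = 132.5.
Centre = (-0.5, 10.5).

(-0.5, 10.5)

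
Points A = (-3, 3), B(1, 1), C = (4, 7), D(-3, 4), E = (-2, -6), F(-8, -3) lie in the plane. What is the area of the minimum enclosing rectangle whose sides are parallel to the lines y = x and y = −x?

In coordinates u = x + y, v = x − y the rectangle is axis-aligned; the map (x,y)→(u,v) scales areas by 2.
u-values: 0, 2, 11, 1, -8, -11; range = 11 − (-11) = 22.
v-values: -6, 0, -3, -7, 4, -5; range = 4 − (-7) = 11.
Area = (22 × 11) / 2 = 121.

121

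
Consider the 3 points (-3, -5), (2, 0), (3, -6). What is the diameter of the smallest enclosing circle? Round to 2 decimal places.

Call the three points A, B, C in the order given.
Side lengths²: AB² = 50, AC² = 37, BC² = 37.
Since AB² = 50 < 37 + 37 = 74, the triangle is acute, so the smallest enclosing circle is the circumcircle.
Circumcentre = (5/14, -47/14), r² = 1369/98.
Diameter = 2r = 2√(1369/98) ≈ 7.48.

7.48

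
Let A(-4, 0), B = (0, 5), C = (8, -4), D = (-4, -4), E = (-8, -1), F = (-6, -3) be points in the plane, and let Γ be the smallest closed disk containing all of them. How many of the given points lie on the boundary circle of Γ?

The minimum enclosing circle of a finite set is fixed by two of the points (as a diameter) or three (as a circumcircle).
The farthest pair is C–E with squared distance 265. The circle on this segment as diameter has centre (0, -2.5) and r² = 265/4 = 66.25.
Check A: distance² to centre = 22.25 ≤ 66.25, so it lies inside.
All remaining points lie in this disk, and no smaller disk contains both endpoints, so this is the minimum enclosing circle.
The points at distance exactly r from the centre are C, E — 2 points.

2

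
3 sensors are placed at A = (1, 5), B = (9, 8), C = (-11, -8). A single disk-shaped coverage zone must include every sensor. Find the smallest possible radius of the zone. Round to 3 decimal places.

Side lengths²: AB² = 73, AC² = 313, BC² = 656.
Since BC² = 656 ≥ 313 + 73 = 386, the angle opposite BC is not acute, so the smallest enclosing circle has BC as diameter.
Centre = midpoint of BC = (-1, 0), r² = 656/4 = 164.
r = √164 ≈ 12.806.

12.806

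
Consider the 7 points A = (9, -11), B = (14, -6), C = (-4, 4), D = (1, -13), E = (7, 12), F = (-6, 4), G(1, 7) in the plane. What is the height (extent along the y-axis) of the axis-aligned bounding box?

max y = 12, min y = -13, so height = 25.

25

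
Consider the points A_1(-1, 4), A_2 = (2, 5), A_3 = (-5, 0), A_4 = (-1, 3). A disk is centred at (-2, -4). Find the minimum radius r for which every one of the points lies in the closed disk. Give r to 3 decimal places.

The required radius is the distance from (-2, -4) to the farthest point.
Squared distances: 65, 97, 25, 50.
Maximum is 97, attained at A_2.
r = √97 ≈ 9.849.

9.849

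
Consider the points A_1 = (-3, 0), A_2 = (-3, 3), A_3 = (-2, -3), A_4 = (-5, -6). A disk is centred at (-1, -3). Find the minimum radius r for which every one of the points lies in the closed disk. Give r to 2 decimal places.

6.32

The required radius is the distance from (-1, -3) to the farthest point.
Squared distances: 13, 40, 1, 25.
Maximum is 40, attained at A_2.
r = √40 ≈ 6.32.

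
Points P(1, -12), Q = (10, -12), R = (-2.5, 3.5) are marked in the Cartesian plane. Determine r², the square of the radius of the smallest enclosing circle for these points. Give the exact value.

99.125

Side lengths²: PQ² = 81, PR² = 252.5, QR² = 396.5.
Since QR² = 396.5 ≥ 252.5 + 81 = 333.5, the angle opposite QR is not acute, so the smallest enclosing circle has QR as diameter.
Centre = midpoint of QR = (3.75, -4.25), r² = 396.5/4 = 99.125.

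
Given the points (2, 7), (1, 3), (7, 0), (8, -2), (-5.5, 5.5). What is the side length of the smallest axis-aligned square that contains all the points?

13.5

The bounding box has width 13.5 and height 9.
An axis-aligned square enclosing the set must have side ≥ max(width, height).
So the minimum side is max(13.5, 9) = 13.5.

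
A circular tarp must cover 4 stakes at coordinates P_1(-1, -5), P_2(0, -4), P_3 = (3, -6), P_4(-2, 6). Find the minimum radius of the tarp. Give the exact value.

By Welzl's lemma the MEC is supported by two points (diametrically opposite) or three points (on a circumcircle).
The farthest pair is P_3–P_4 with squared distance 169. The circle on this segment as diameter has centre (0.5, 0) and r² = 169/4 = 42.25.
Check P_1: distance² to centre = 27.25 ≤ 42.25, so it lies inside.
All remaining points lie in this disk, and no smaller disk contains both endpoints, so this is the minimum enclosing circle.
r = √(42.25) = 6.5.

6.5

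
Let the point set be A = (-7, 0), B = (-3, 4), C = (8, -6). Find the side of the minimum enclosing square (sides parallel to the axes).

15

The bounding box has width 15 and height 10.
An axis-aligned square enclosing the set must have side ≥ max(width, height).
So the minimum side is max(15, 10) = 15.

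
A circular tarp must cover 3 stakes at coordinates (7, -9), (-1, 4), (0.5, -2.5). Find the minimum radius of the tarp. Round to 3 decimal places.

7.632

Call the three points A, B, C in the order given.
Side lengths²: AB² = 233, AC² = 84.5, BC² = 44.5.
Since AB² = 233 ≥ 84.5 + 44.5 = 129, the angle opposite AB is not acute, so the smallest enclosing circle has AB as diameter.
Centre = midpoint of AB = (3, -2.5), r² = 233/4 = 58.25.
r = √(58.25) ≈ 7.632.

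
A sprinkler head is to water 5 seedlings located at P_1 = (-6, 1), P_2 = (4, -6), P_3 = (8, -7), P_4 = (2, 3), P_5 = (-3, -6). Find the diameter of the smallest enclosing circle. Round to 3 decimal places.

The farthest pair is P_1–P_3 with squared distance 260. The circle on this segment as diameter has centre (1, -3) and r² = 260/4 = 65.
Check P_2: distance² to centre = 18 ≤ 65, so it lies inside.
All remaining points lie in this disk, and no smaller disk contains both endpoints, so this is the minimum enclosing circle.
Diameter = 2r = 2√65 ≈ 16.125.

16.125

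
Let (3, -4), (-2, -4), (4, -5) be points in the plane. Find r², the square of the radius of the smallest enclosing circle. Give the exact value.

9.25

Call the three points A, B, C in the order given.
Side lengths²: AB² = 25, AC² = 2, BC² = 37.
Since BC² = 37 ≥ 25 + 2 = 27, the angle opposite BC is not acute, so the smallest enclosing circle has BC as diameter.
Centre = midpoint of BC = (1, -4.5), r² = 37/4 = 9.25.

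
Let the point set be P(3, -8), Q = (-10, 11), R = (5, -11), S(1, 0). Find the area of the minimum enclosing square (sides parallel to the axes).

The bounding box has width 15 and height 22.
An axis-aligned square enclosing the set must have side ≥ max(width, height).
So the minimum side is max(15, 22) = 22.
Area = 22² = 484.

484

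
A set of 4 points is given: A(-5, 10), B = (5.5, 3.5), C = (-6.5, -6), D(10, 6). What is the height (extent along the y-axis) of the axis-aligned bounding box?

16

max y = 10, min y = -6, so height = 16.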